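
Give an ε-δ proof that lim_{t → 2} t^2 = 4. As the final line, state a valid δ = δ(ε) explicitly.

δ = min(1, ε/5)

Let ε > 0 be given. We seek δ > 0 with 0 < |t − 2| < δ ⇒ |t^2 − 4| < ε.
Factor: t^2 − 4 = (t − 2)(t + 2), so |t^2 − 4| = |t − 2|·|t + 2|.
Restrict δ ≤ 1. Then |t − 2| < 1 gives |t| < 3, so by the triangle inequality |t + 2| ≤ 3 + 2 = 5.
Hence |t^2 − 4| ≤ 5|t − 2|, which is < ε once |t − 2| < ε/5.
Take δ = min(1, ε/5). If 0 < |t − 2| < δ then both bounds hold and |t^2 − 4| ≤ 5|t − 2| < 5·(ε/5) = ε.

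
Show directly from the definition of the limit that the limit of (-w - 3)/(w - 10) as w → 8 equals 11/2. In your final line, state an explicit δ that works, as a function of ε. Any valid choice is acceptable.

δ = min(1, (2/13)ε)

Let ε > 0 be given. We want δ > 0 with 0 < |w − 8| < δ ⇒ |(-w - 3)/(w - 10) − (11/2)| < ε.
Combining over a common denominator, (-w - 3)/(w - 10) − (11/2) = [(-w - 3)·(-2) − (-11)·(w - 10)] / [(-2)·(w - 10)] = 13(w − 8) / ((-2)(w - 10)).
So |(-w - 3)/(w - 10) − (11/2)| = 13|w − 8| / (2·|w − 10|).
Restrict δ ≤ 1. Then |w − 8| < 1 gives |w − 10| = |(w − 8) + (-2)| ≥ 2 − 1 = 1.
Hence |(-w - 3)/(w - 10) − (11/2)| < 13|w − 8|/(2·1) = (13/2)|w − 8|, which is < ε once |w − 8| < (2/13)ε.
Take δ = min(1, (2/13)ε). Then 0 < |w − 8| < δ forces both bounds, so |(-w - 3)/(w - 10) − (11/2)| < ε.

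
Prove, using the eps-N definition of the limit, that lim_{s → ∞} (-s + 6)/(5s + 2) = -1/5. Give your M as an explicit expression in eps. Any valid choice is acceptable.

Suppose eps > 0. We seek M > 0 such that s > M implies |(-s + 6)/(5s + 2) + 1/5| < eps.
(-s + 6)/(5s + 2) + 1/5 = (5(-s + 6) − (-1)(5s + 2)) / (5(5s + 2)) = 32/(5(5s + 2)).
For s > 0 we have 5s + 2 > 5s, so |(-s + 6)/(5s + 2) + 1/5| = 32/(5(5s + 2)) < 32/(5·5s) = (32/25)/s.
Thus |(-s + 6)/(5s + 2) + 1/5| < eps whenever s > (32/25)/eps.
Take M = (32/25)/eps. If s > M then |(-s + 6)/(5s + 2) + 1/5| < (32/25)/s < eps.

M = (32/25)/eps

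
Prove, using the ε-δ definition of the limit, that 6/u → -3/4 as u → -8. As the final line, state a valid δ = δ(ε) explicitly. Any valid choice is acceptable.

Let ε > 0 be given. We seek δ > 0 such that 0 < |u + 8| < δ implies |6/u + 3/4| < ε.
|6/u + 3/4| = 6·|-8 − u|/(8·|u|) = 6|u + 8|/(8|u|).
Require δ ≤ 4 so that |u| > 8 − 4 = 4, hence 8|u| > 32.
Then |6/u + 3/4| < 6|u + 8|/32, which is < ε when |u + 8| < (16/3)ε.
Take δ = min(4, (16/3)ε). Then 0 < |u + 8| < δ gives both |u + 8| < 4 and |u + 8| < (16/3)ε, so |6/u + 3/4| < ε.

δ = min(4, (16/3)ε)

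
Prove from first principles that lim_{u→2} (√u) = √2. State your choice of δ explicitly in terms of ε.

δ = min(2, √2·ε)

Let ε > 0. We want δ > 0 such that 0 < |u − 2| < δ implies |√u − √2| < ε.
Multiplying by the conjugate, |√u − √2| = |u − 2|/(√u + √2).
Restrict δ ≤ 2 so that |u − 2| < 2 forces u > 0, and then √u + √2 > √2.
Hence |√u − √2| < |u − 2|/√2, which is < ε once |u − 2| < √2·ε.
Take δ = min(2, √2·ε). If 0 < |u − 2| < δ then u > 0 and |√u − √2| < |u − 2|/√2 < ε.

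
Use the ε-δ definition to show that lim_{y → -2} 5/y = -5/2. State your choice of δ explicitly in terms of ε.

Let ε > 0. We seek δ > 0 such that 0 < |y + 2| < δ implies |5/y + 5/2| < ε.
|5/y + 5/2| = 5·|-2 − y|/(2·|y|) = 5|y + 2|/(2|y|).
Require δ ≤ 1 so that |y| > 2 − 1 = 1, hence 2|y| > 2.
Then |5/y + 5/2| < 5|y + 2|/2, which is < ε when |y + 2| < (2/5)ε.
Take δ = min(1, (2/5)ε). Then 0 < |y + 2| < δ gives both |y + 2| < 1 and |y + 2| < (2/5)ε, so |5/y + 5/2| < ε.

δ = min(1, (2/5)ε)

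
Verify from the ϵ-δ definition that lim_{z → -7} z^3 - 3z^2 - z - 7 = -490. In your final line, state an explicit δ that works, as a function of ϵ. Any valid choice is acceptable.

Fix ϵ > 0. We want δ > 0 such that 0 < |z + 7| < δ implies |(z^3 - 3z^2 - z - 7) + 490| < ϵ.
(z^3 - 3z^2 - z - 7) + 490 = z^3 - 3z^2 - z + 483 = (z + 7)(z^2 - 10z + 69).
So |(z^3 - 3z^2 - z - 7) + 490| = |z + 7|·|z^2 - 10z + 69|.
Require δ ≤ 1. Then |z + 7| < 1 gives |z| < 8, and by the triangle inequality |z^2 - 10z + 69| ≤ 8^2 + 10·8 + 69 = 213.
Hence |(z^3 - 3z^2 - z - 7) + 490| ≤ 213|z + 7| < ϵ provided |z + 7| < ϵ/213.
Take δ = min(1, ϵ/213). Then 0 < |z + 7| < δ gives both |z + 7| < 1 and |z + 7| < ϵ/213, so |(z^3 - 3z^2 - z - 7) + 490| < ϵ.

δ = min(1, ϵ/213)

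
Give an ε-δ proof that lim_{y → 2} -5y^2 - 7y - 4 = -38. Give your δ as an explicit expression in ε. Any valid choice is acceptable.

Suppose ε > 0. We want δ > 0 such that 0 < |y − 2| < δ implies |(-5y^2 - 7y - 4) + 38| < ε.
(-5y^2 - 7y - 4) + 38 = -5y^2 - 7y + 34 = (y − 2)(-5y - 17).
So |(-5y^2 - 7y - 4) + 38| = |y − 2|·|-5y - 17|.
Require δ ≤ 1. Then |y − 2| < 1 gives |y| < 3, and by the triangle inequality |-5y - 17| ≤ 5·3 + 17 = 32.
Hence |(-5y^2 - 7y - 4) + 38| ≤ 32|y − 2| < ε provided |y − 2| < ε/32.
Take δ = min(1, ε/32). Then 0 < |y − 2| < δ gives both |y − 2| < 1 and |y − 2| < ε/32, so |(-5y^2 - 7y - 4) + 38| < ε.

δ = min(1, ε/32)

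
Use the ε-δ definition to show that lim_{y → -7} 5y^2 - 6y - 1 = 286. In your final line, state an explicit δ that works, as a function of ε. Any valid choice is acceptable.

δ = min(1, ε/81)

Let ε > 0 be given. We want δ > 0 such that 0 < |y + 7| < δ implies |(5y^2 - 6y - 1) − 286| < ε.
(5y^2 - 6y - 1) − 286 = 5y^2 - 6y - 287 = (y + 7)(5y - 41).
So |(5y^2 - 6y - 1) − 286| = |y + 7|·|5y - 41|.
Assume first that |y + 7| < 1, so |y| < 8. Then |5y - 41| ≤ 5·8 + 41 = 81.
Hence |(5y^2 - 6y - 1) − 286| ≤ 81|y + 7| < ε provided |y + 7| < ε/81.
Choosing δ = min(1, ε/81) ensures both conditions, hence |(5y^2 - 6y - 1) − 286| < ε.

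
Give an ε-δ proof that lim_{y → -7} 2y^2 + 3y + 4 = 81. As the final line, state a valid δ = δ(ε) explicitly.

Let ε > 0. We want δ > 0 such that 0 < |y + 7| < δ implies |(2y^2 + 3y + 4) − 81| < ε.
(2y^2 + 3y + 4) − 81 = 2y^2 + 3y - 77 = (y + 7)(2y - 11).
So |(2y^2 + 3y + 4) − 81| = |y + 7|·|2y - 11|.
Assume first that |y + 7| < 1, so |y| < 8. Then |2y - 11| ≤ 2·8 + 11 = 27.
Hence |(2y^2 + 3y + 4) − 81| ≤ 27|y + 7| < ε provided |y + 7| < ε/27.
Choosing δ = min(1, ε/27) ensures both conditions, hence |(2y^2 + 3y + 4) − 81| < ε.

δ = min(1, ε/27)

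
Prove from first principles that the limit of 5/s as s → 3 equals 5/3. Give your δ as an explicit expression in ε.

Suppose ε > 0. We seek δ > 0 such that 0 < |s − 3| < δ implies |5/s − (5/3)| < ε.
|5/s − (5/3)| = 5·|3 − s|/(3·|s|) = 5|s − 3|/(3|s|).
Require δ ≤ 3/2 so that |s| > 3 − 3/2 = 3/2, hence 3|s| > 9/2.
Then |5/s − (5/3)| < 5|s − 3|/(9/2), which is < ε when |s − 3| < (9/10)ε.
Take δ = min(3/2, (9/10)ε). Then 0 < |s − 3| < δ gives both |s − 3| < 3/2 and |s − 3| < (9/10)ε, so |5/s − (5/3)| < ε.

δ = min(3/2, (9/10)ε)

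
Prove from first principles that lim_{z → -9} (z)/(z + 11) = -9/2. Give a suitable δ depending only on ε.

δ = min(1, (2/11)ε)

Suppose ε > 0. We want δ > 0 with 0 < |z + 9| < δ ⇒ |(z)/(z + 11) + 9/2| < ε.
Combining over a common denominator, (z)/(z + 11) + 9/2 = [(z)·2 − (-9)·(z + 11)] / [2·(z + 11)] = 11(z + 9) / (2(z + 11)).
So |(z)/(z + 11) + 9/2| = 11|z + 9| / (2·|z + 11|).
Require δ ≤ 1, so |z + 11| ≥ |2| − |z + 9| > 2 − 1 = 1.
Hence |(z)/(z + 11) + 9/2| < 11|z + 9|/(2·1) = (11/2)|z + 9|, which is < ε once |z + 9| < (2/11)ε.
Take δ = min(1, (2/11)ε). Then 0 < |z + 9| < δ forces both bounds, so |(z)/(z + 11) + 9/2| < ε.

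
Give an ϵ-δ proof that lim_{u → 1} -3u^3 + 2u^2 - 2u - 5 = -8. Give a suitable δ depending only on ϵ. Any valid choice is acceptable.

δ = min(2, ϵ/33)

Suppose ϵ > 0. We want δ > 0 such that 0 < |u − 1| < δ implies |(-3u^3 + 2u^2 - 2u - 5) + 8| < ϵ.
(-3u^3 + 2u^2 - 2u - 5) + 8 = -3u^3 + 2u^2 - 2u + 3 = (u − 1)(-3u^2 - u - 3).
So |(-3u^3 + 2u^2 - 2u - 5) + 8| = |u − 1|·|-3u^2 - u - 3|.
Require δ ≤ 2. Then |u − 1| < 2 gives |u| < 3, and by the triangle inequality |-3u^2 - u - 3| ≤ 3·3^2 + 3 + 3 = 33.
Hence |(-3u^3 + 2u^2 - 2u - 5) + 8| ≤ 33|u − 1| < ϵ provided |u − 1| < ϵ/33.
Take δ = min(2, ϵ/33). Then 0 < |u − 1| < δ gives both |u − 1| < 2 and |u − 1| < ϵ/33, so |(-3u^3 + 2u^2 - 2u - 5) + 8| < ϵ.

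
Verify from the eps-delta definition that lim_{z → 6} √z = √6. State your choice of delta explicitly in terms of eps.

delta = min(6, √6·eps)

Fix eps > 0. We want delta > 0 such that 0 < |z − 6| < delta implies |√z − √6| < eps.
Multiplying by the conjugate, |√z − √6| = |z − 6|/(√z + √6).
Restrict delta ≤ 6 so that |z − 6| < 6 forces z > 0, and then √z + √6 > √6.
Hence |√z − √6| < |z − 6|/√6, which is < eps once |z − 6| < √6·eps.
Take delta = min(6, √6·eps). If 0 < |z − 6| < delta then z > 0 and |√z − √6| < |z − 6|/√6 < eps.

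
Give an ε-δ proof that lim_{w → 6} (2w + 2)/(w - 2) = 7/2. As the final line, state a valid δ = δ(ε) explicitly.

Let ε > 0. We want δ > 0 with 0 < |w − 6| < δ ⇒ |(2w + 2)/(w - 2) − (7/2)| < ε.
Combining over a common denominator, (2w + 2)/(w - 2) − (7/2) = [(2w + 2)·4 − 14·(w - 2)] / [4·(w - 2)] = -6(w − 6) / (4(w - 2)).
So |(2w + 2)/(w - 2) − (7/2)| = 6|w − 6| / (4·|w − 2|).
Restrict δ ≤ 2. Then |w − 6| < 2 gives |w − 2| = |(w − 6) + 4| ≥ 4 − 2 = 2.
Hence |(2w + 2)/(w - 2) − (7/2)| < 6|w − 6|/(4·2) = (3/4)|w − 6|, which is < ε once |w − 6| < (4/3)ε.
Take δ = min(2, (4/3)ε). Then 0 < |w − 6| < δ forces both bounds, so |(2w + 2)/(w - 2) − (7/2)| < ε.

δ = min(2, (4/3)ε)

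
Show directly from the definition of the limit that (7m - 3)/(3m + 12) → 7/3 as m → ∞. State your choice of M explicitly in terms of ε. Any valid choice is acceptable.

M = (31/3)/ε

Fix ε > 0. For m ≥ 1, |(7m - 3)/(3m + 12) − (7/3)| = |-93|/(3(3m + 12)) = 93/(3(3m + 12)).
Since 3m + 12 ≥ 3m for m ≥ 1, this is ≤ 93/(3·3m) = (31/3)/m.
So |(7m - 3)/(3m + 12) − (7/3)| < ε whenever m > (31/3)/ε.
Take M = (31/3)/ε. If m > M then |(7m - 3)/(3m + 12) − (7/3)| ≤ (31/3)/m < ε.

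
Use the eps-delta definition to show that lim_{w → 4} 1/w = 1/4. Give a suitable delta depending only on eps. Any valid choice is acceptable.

Let eps > 0. We seek delta > 0 such that 0 < |w − 4| < delta implies |1/w − (1/4)| < eps.
|1/w − (1/4)| = |4 − w|/(4·|w|) = |w − 4|/(4|w|).
Require delta ≤ 2 so that |w| > 4 − 2 = 2, hence 4|w| > 8.
Then |1/w − (1/4)| < |w − 4|/8, which is < eps when |w − 4| < 8eps.
Take delta = min(2, 8eps). Then 0 < |w − 4| < delta gives both |w − 4| < 2 and |w − 4| < 8eps, so |1/w − (1/4)| < eps.

delta = min(2, 8eps)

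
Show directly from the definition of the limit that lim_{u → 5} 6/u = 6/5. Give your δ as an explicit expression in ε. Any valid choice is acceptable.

δ = min(5/2, (25/12)ε)

Let ε > 0 be given. We seek δ > 0 such that 0 < |u − 5| < δ implies |6/u − (6/5)| < ε.
|6/u − (6/5)| = 6·|5 − u|/(5·|u|) = 6|u − 5|/(5|u|).
Restrict δ ≤ 5/2. Then |u − 5| < 5/2 gives |u| > 5/2, so 5|u| > 25/2.
Then |6/u − (6/5)| < 6|u − 5|/(25/2), which is < ε when |u − 5| < (25/12)ε.
Take δ = min(5/2, (25/12)ε). Then 0 < |u − 5| < δ gives both |u − 5| < 5/2 and |u − 5| < (25/12)ε, so |6/u − (6/5)| < ε.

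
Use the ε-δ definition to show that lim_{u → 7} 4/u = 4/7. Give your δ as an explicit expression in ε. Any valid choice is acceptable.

Suppose ε > 0. We seek δ > 0 such that 0 < |u − 7| < δ implies |4/u − (4/7)| < ε.
|4/u − (4/7)| = 4·|7 − u|/(7·|u|) = 4|u − 7|/(7|u|).
Restrict δ ≤ 7/2. Then |u − 7| < 7/2 gives |u| > 7/2, so 7|u| > 49/2.
Then |4/u − (4/7)| < 4|u − 7|/(49/2), which is < ε when |u − 7| < (49/8)ε.
Take δ = min(7/2, (49/8)ε). Then 0 < |u − 7| < δ gives both |u − 7| < 7/2 and |u − 7| < (49/8)ε, so |4/u − (4/7)| < ε.

δ = min(7/2, (49/8)ε)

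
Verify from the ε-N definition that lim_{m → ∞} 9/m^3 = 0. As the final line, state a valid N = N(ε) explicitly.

N = (9/ε)^{1/3}

Let ε > 0 be given. For m ≥ 1, |9/m^3 − 0| = 9/m^3.
9/m^3 < ε ⇔ m^3 > 9/ε ⇔ m > (9/ε)^{1/3}.
Take N = (9/ε)^{1/3}. Then m > N implies 9/m^3 < ε.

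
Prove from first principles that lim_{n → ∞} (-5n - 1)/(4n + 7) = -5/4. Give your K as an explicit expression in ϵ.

K = (31/16)/ϵ

Suppose ϵ > 0. For n ≥ 1, |(-5n - 1)/(4n + 7) + 5/4| = |31|/(4(4n + 7)) = 31/(4(4n + 7)).
Since 4n + 7 ≥ 4n for n ≥ 1, this is ≤ 31/(4·4n) = (31/16)/n.
So |(-5n - 1)/(4n + 7) + 5/4| < ϵ whenever n > (31/16)/ϵ.
Take K = (31/16)/ϵ. If n > K then |(-5n - 1)/(4n + 7) + 5/4| ≤ (31/16)/n < ϵ.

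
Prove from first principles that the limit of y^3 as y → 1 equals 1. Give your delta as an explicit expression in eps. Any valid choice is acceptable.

delta = min(2, eps/13)

Let eps > 0 be given. We seek delta > 0 with 0 < |y − 1| < delta ⇒ |y^3 − 1| < eps.
Factor: y^3 − 1 = (y − 1)(y^2 + y + 1), so |y^3 − 1| = |y − 1|·|y^2 + y + 1|.
Impose delta ≤ 2 so that |y| < 3; then |y^2 + y + 1| ≤ 13.
Hence |y^3 − 1| ≤ 13|y − 1|, which is < eps once |y − 1| < eps/13.
Take delta = min(2, eps/13). If 0 < |y − 1| < delta then both bounds hold and |y^3 − 1| ≤ 13|y − 1| < 13·(eps/13) = eps.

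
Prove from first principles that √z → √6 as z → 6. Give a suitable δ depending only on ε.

δ = min(6, √6·ε)

Suppose ε > 0. We want δ > 0 such that 0 < |z − 6| < δ implies |√z − √6| < ε.
Rationalise: √z − √6 = (z − 6)/(√z + √6), so |√z − √6| = |z − 6|/(√z + √6).
Restrict δ ≤ 6 so that |z − 6| < 6 forces z > 0, and then √z + √6 > √6.
Hence |√z − √6| < |z − 6|/√6, which is < ε once |z − 6| < √6·ε.
Take δ = min(6, √6·ε). If 0 < |z − 6| < δ then z > 0 and |√z − √6| < |z − 6|/√6 < ε.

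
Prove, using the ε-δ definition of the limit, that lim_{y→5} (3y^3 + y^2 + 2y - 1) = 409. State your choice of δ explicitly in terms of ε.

Let ε > 0 be given. We want δ > 0 such that 0 < |y − 5| < δ implies |(3y^3 + y^2 + 2y - 1) − 409| < ε.
(3y^3 + y^2 + 2y - 1) − 409 = 3y^3 + y^2 + 2y - 410 = (y − 5)(3y^2 + 16y + 82).
So |(3y^3 + y^2 + 2y - 1) − 409| = |y − 5|·|3y^2 + 16y + 82|.
Assume first that |y − 5| < 2, so |y| < 7. Then |3y^2 + 16y + 82| ≤ 3·7^2 + 16·7 + 82 = 341.
Hence |(3y^3 + y^2 + 2y - 1) − 409| ≤ 341|y − 5| < ε provided |y − 5| < ε/341.
Choosing δ = min(2, ε/341) ensures both conditions, hence |(3y^3 + y^2 + 2y - 1) − 409| < ε.

δ = min(2, ε/341)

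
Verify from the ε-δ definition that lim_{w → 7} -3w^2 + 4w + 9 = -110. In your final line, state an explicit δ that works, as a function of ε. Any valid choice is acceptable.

δ = min(1, ε/41)

Let ε > 0 be given. We want δ > 0 such that 0 < |w − 7| < δ implies |(-3w^2 + 4w + 9) + 110| < ε.
(-3w^2 + 4w + 9) + 110 = -3w^2 + 4w + 119 = (w − 7)(-3w - 17).
So |(-3w^2 + 4w + 9) + 110| = |w − 7|·|-3w - 17|.
Assume first that |w − 7| < 1, so |w| < 8. Then |-3w - 17| ≤ 3·8 + 17 = 41.
Hence |(-3w^2 + 4w + 9) + 110| ≤ 41|w − 7| < ε provided |w − 7| < ε/41.
Choosing δ = min(1, ε/41) ensures both conditions, hence |(-3w^2 + 4w + 9) + 110| < ε.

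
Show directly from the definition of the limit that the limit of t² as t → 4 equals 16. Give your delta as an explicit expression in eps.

delta = min(1, eps/9)

Fix eps > 0. We seek delta > 0 with 0 < |t − 4| < delta ⇒ |t² − 16| < eps.
Factor: t² − 16 = (t − 4)(t + 4), so |t² − 16| = |t − 4|·|t + 4|.
Restrict delta ≤ 1. Then |t − 4| < 1 gives |t| < 5, so by the triangle inequality |t + 4| ≤ 5 + 4 = 9.
Hence |t² − 16| ≤ 9|t − 4|, which is < eps once |t − 4| < eps/9.
Take delta = min(1, eps/9). If 0 < |t − 4| < delta then both bounds hold and |t² − 16| ≤ 9|t − 4| < 9·(eps/9) = eps.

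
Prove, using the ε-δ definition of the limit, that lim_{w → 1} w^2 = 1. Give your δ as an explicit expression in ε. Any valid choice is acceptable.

Let ε > 0. We seek δ > 0 with 0 < |w − 1| < δ ⇒ |w^2 − 1| < ε.
Factor: w^2 − 1 = (w − 1)(w + 1), so |w^2 − 1| = |w − 1|·|w + 1|.
Impose δ ≤ 2 so that |w| < 3; then |w + 1| ≤ 4.
Hence |w^2 − 1| ≤ 4|w − 1|, which is < ε once |w − 1| < ε/4.
Take δ = min(2, ε/4). If 0 < |w − 1| < δ then both bounds hold and |w^2 − 1| ≤ 4|w − 1| < 4·(ε/4) = ε.

δ = min(2, ε/4)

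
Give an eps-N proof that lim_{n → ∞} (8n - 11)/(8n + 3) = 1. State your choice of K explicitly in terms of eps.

K = (7/4)/eps

Let eps > 0 be given. For n ≥ 1, |(8n - 11)/(8n + 3) − 1| = |-112|/(8(8n + 3)) = 112/(8(8n + 3)).
Since 8n + 3 ≥ 8n for n ≥ 1, this is ≤ 112/(8·8n) = (7/4)/n.
So |(8n - 11)/(8n + 3) − 1| < eps whenever n > (7/4)/eps.
Take K = (7/4)/eps. If n > K then |(8n - 11)/(8n + 3) − 1| ≤ (7/4)/n < eps.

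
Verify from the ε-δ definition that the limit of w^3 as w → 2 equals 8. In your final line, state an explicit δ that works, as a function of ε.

δ = min(1, ε/19)

Let ε > 0 be given. We seek δ > 0 with 0 < |w − 2| < δ ⇒ |w^3 − 8| < ε.
Factor: w^3 − 8 = (w − 2)(w^2 + 2w + 4), so |w^3 − 8| = |w − 2|·|w^2 + 2w + 4|.
Impose δ ≤ 1 so that |w| < 3; then |w^2 + 2w + 4| ≤ 19.
Hence |w^3 − 8| ≤ 19|w − 2|, which is < ε once |w − 2| < ε/19.
Take δ = min(1, ε/19). If 0 < |w − 2| < δ then both bounds hold and |w^3 − 8| ≤ 19|w − 2| < 19·(ε/19) = ε.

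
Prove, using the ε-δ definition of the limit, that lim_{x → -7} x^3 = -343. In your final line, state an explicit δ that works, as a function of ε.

δ = min(2, ε/193)

Suppose ε > 0. We seek δ > 0 with 0 < |x + 7| < δ ⇒ |x^3 + 343| < ε.
Factor: x^3 + 343 = (x + 7)(x^2 - 7x + 49), so |x^3 + 343| = |x + 7|·|x^2 - 7x + 49|.
Impose δ ≤ 2 so that |x| < 9; then |x^2 - 7x + 49| ≤ 193.
Hence |x^3 + 343| ≤ 193|x + 7|, which is < ε once |x + 7| < ε/193.
Take δ = min(2, ε/193). If 0 < |x + 7| < δ then both bounds hold and |x^3 + 343| ≤ 193|x + 7| < 193·(ε/193) = ε.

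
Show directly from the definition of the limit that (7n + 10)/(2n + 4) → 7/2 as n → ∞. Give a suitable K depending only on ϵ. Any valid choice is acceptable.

Let ϵ > 0 be given. For n ≥ 1, |(7n + 10)/(2n + 4) − (7/2)| = |-8|/(2(2n + 4)) = 8/(2(2n + 4)).
Since 2n + 4 ≥ 2n for n ≥ 1, this is ≤ 8/(2·2n) = 2/n.
So |(7n + 10)/(2n + 4) − (7/2)| < ϵ whenever n > 2/ϵ.
Take K = 2/ϵ. If n > K then |(7n + 10)/(2n + 4) − (7/2)| ≤ 2/n < ϵ.

K = 2/ϵ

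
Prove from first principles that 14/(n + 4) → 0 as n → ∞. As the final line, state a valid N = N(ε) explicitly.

N = 14/ε

Suppose ε > 0. For n ≥ 1, |14/(n + 4) − 0| = 14/(n + 4) ≤ 14/n.
We need 14/n < ε, i.e. n > 14/ε.
Take N = 14/ε. If n > N then |14/(n + 4)| ≤ 14/n < ε.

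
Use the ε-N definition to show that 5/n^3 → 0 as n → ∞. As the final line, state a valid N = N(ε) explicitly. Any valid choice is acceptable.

N = (5/ε)^{1/3}

Let ε > 0. For n ≥ 1, |5/n^3 − 0| = 5/n^3.
5/n^3 < ε ⇔ n^3 > 5/ε ⇔ n > (5/ε)^{1/3}.
Take N = (5/ε)^{1/3}. Then n > N implies 5/n^3 < ε.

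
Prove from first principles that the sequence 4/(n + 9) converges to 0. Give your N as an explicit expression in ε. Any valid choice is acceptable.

N = 4/ε

Let ε > 0 be given. For n ≥ 1, |4/(n + 9) − 0| = 4/(n + 9) ≤ 4/n.
We need 4/n < ε, i.e. n > 4/ε.
Take N = 4/ε. If n > N then |4/(n + 9)| ≤ 4/n < ε.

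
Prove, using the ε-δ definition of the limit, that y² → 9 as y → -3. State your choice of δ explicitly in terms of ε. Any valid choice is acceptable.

Let ε > 0 be given. We seek δ > 0 with 0 < |y + 3| < δ ⇒ |y² − 9| < ε.
Factor: y² − 9 = (y + 3)(y - 3), so |y² − 9| = |y + 3|·|y - 3|.
Restrict δ ≤ 1. Then |y + 3| < 1 gives |y| < 4, so by the triangle inequality |y - 3| ≤ 4 + 3 = 7.
Hence |y² − 9| ≤ 7|y + 3|, which is < ε once |y + 3| < ε/7.
Take δ = min(1, ε/7). If 0 < |y + 3| < δ then both bounds hold and |y² − 9| ≤ 7|y + 3| < 7·(ε/7) = ε.

δ = min(1, ε/7)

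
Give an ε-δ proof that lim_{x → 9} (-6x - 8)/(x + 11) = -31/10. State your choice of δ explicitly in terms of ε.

δ = min(10, (100/29)ε)

Fix ε > 0. We want δ > 0 with 0 < |x − 9| < δ ⇒ |(-6x - 8)/(x + 11) + 31/10| < ε.
Combining over a common denominator, (-6x - 8)/(x + 11) + 31/10 = [(-6x - 8)·20 − (-62)·(x + 11)] / [20·(x + 11)] = -58(x − 9) / (20(x + 11)).
So |(-6x - 8)/(x + 11) + 31/10| = 58|x − 9| / (20·|x + 11|).
Require δ ≤ 10, so |x + 11| ≥ |20| − |x − 9| > 20 − 10 = 10.
Hence |(-6x - 8)/(x + 11) + 31/10| < 58|x − 9|/(20·10) = (29/100)|x − 9|, which is < ε once |x − 9| < (100/29)ε.
Take δ = min(10, (100/29)ε). Then 0 < |x − 9| < δ forces both bounds, so |(-6x - 8)/(x + 11) + 31/10| < ε.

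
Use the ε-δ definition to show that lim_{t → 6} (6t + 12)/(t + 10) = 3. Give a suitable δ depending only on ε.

δ = min(8, (8/3)ε)

Let ε > 0. We want δ > 0 with 0 < |t − 6| < δ ⇒ |(6t + 12)/(t + 10) − 3| < ε.
Combining over a common denominator, (6t + 12)/(t + 10) − 3 = [(6t + 12)·16 − 48·(t + 10)] / [16·(t + 10)] = 48(t − 6) / (16(t + 10)).
So |(6t + 12)/(t + 10) − 3| = 48|t − 6| / (16·|t + 10|).
Require δ ≤ 8, so |t + 10| ≥ |16| − |t − 6| > 16 − 8 = 8.
Hence |(6t + 12)/(t + 10) − 3| < 48|t − 6|/(16·8) = (3/8)|t − 6|, which is < ε once |t − 6| < (8/3)ε.
Take δ = min(8, (8/3)ε). Then 0 < |t − 6| < δ forces both bounds, so |(6t + 12)/(t + 10) − 3| < ε.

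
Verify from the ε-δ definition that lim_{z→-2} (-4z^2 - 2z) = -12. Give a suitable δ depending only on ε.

δ = min(1, ε/18)

Let ε > 0 be given. We want δ > 0 such that 0 < |z + 2| < δ implies |(-4z^2 - 2z) + 12| < ε.
(-4z^2 - 2z) + 12 = -4z^2 - 2z + 12 = (z + 2)(-4z + 6).
So |(-4z^2 - 2z) + 12| = |z + 2|·|-4z + 6|.
Require δ ≤ 1. Then |z + 2| < 1 gives |z| < 3, and by the triangle inequality |-4z + 6| ≤ 4·3 + 6 = 18.
Hence |(-4z^2 - 2z) + 12| ≤ 18|z + 2| < ε provided |z + 2| < ε/18.
Take δ = min(1, ε/18). Then 0 < |z + 2| < δ gives both |z + 2| < 1 and |z + 2| < ε/18, so |(-4z^2 - 2z) + 12| < ε.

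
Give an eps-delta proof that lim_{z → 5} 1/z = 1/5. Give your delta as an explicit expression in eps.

delta = min(5/2, (25/2)eps)

Suppose eps > 0. We seek delta > 0 such that 0 < |z − 5| < delta implies |1/z − (1/5)| < eps.
|1/z − (1/5)| = |5 − z|/(5·|z|) = |z − 5|/(5|z|).
Restrict delta ≤ 5/2. Then |z − 5| < 5/2 gives |z| > 5/2, so 5|z| > 25/2.
Then |1/z − (1/5)| < |z − 5|/(25/2), which is < eps when |z − 5| < (25/2)eps.
Take delta = min(5/2, (25/2)eps). Then 0 < |z − 5| < delta gives both |z − 5| < 5/2 and |z − 5| < (25/2)eps, so |1/z − (1/5)| < eps.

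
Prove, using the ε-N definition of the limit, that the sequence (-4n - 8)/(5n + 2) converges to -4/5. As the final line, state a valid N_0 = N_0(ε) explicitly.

Let ε > 0 be given. For n ≥ 1, |(-4n - 8)/(5n + 2) + 4/5| = |-32|/(5(5n + 2)) = 32/(5(5n + 2)).
Since 5n + 2 ≥ 5n for n ≥ 1, this is ≤ 32/(5·5n) = (32/25)/n.
So |(-4n - 8)/(5n + 2) + 4/5| < ε whenever n > (32/25)/ε.
Take N_0 = (32/25)/ε. If n > N_0 then |(-4n - 8)/(5n + 2) + 4/5| ≤ (32/25)/n < ε.

N_0 = (32/25)/ε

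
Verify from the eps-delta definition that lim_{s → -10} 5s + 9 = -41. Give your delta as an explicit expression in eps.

delta = eps/5

Let eps > 0 be given. We need delta > 0 so that 0 < |s + 10| < delta implies |(5s + 9) + 41| < eps.
|(5s + 9) + 41| = |5s + 50| = 5|s + 10|.
Thus it suffices that |s + 10| < eps/5.
Choosing delta = eps/5 gives |(5s + 9) + 41| = 5|s + 10| < eps whenever |s + 10| < delta.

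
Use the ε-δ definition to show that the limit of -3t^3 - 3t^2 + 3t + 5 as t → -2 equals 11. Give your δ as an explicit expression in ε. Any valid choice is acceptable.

Suppose ε > 0. We want δ > 0 such that 0 < |t + 2| < δ implies |(-3t^3 - 3t^2 + 3t + 5) − 11| < ε.
(-3t^3 - 3t^2 + 3t + 5) − 11 = -3t^3 - 3t^2 + 3t - 6 = (t + 2)(-3t^2 + 3t - 3).
So |(-3t^3 - 3t^2 + 3t + 5) − 11| = |t + 2|·|-3t^2 + 3t - 3|.
Require δ ≤ 1. Then |t + 2| < 1 gives |t| < 3, and by the triangle inequality |-3t^2 + 3t - 3| ≤ 3·3^2 + 3·3 + 3 = 39.
Hence |(-3t^3 - 3t^2 + 3t + 5) − 11| ≤ 39|t + 2| < ε provided |t + 2| < ε/39.
Take δ = min(1, ε/39). Then 0 < |t + 2| < δ gives both |t + 2| < 1 and |t + 2| < ε/39, so |(-3t^3 - 3t^2 + 3t + 5) − 11| < ε.

δ = min(1, ε/39)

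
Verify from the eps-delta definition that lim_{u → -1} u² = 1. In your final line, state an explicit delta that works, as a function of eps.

delta = min(1, eps/3)

Let eps > 0 be given. We seek delta > 0 with 0 < |u + 1| < delta ⇒ |u² − 1| < eps.
Factor: u² − 1 = (u + 1)(u - 1), so |u² − 1| = |u + 1|·|u - 1|.
Impose delta ≤ 1 so that |u| < 2; then |u - 1| ≤ 3.
Hence |u² − 1| ≤ 3|u + 1|, which is < eps once |u + 1| < eps/3.
Take delta = min(1, eps/3). If 0 < |u + 1| < delta then both bounds hold and |u² − 1| ≤ 3|u + 1| < 3·(eps/3) = eps.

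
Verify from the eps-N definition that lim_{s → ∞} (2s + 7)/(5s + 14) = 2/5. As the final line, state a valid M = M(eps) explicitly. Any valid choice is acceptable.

M = (7/25)/eps

Fix eps > 0. We seek M > 0 such that s > M implies |(2s + 7)/(5s + 14) − (2/5)| < eps.
(2s + 7)/(5s + 14) − (2/5) = (5(2s + 7) − 2(5s + 14)) / (5(5s + 14)) = 7/(5(5s + 14)).
For s > 0 we have 5s + 14 > 5s, so |(2s + 7)/(5s + 14) − (2/5)| = 7/(5(5s + 14)) < 7/(5·5s) = (7/25)/s.
Thus |(2s + 7)/(5s + 14) − (2/5)| < eps whenever s > (7/25)/eps.
Take M = (7/25)/eps. If s > M then |(2s + 7)/(5s + 14) − (2/5)| < (7/25)/s < eps.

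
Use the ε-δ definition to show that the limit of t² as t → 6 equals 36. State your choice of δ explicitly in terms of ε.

δ = min(2, ε/14)

Let ε > 0 be given. We seek δ > 0 with 0 < |t − 6| < δ ⇒ |t² − 36| < ε.
Factor: t² − 36 = (t − 6)(t + 6), so |t² − 36| = |t − 6|·|t + 6|.
Impose δ ≤ 2 so that |t| < 8; then |t + 6| ≤ 14.
Hence |t² − 36| ≤ 14|t − 6|, which is < ε once |t − 6| < ε/14.
Take δ = min(2, ε/14). If 0 < |t − 6| < δ then both bounds hold and |t² − 36| ≤ 14|t − 6| < 14·(ε/14) = ε.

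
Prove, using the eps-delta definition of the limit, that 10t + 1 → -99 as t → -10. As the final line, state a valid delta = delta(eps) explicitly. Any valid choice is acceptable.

delta = eps/10

Let eps > 0 be given. We need delta > 0 so that 0 < |t + 10| < delta implies |(10t + 1) + 99| < eps.
Since (10t + 1) + 99 = 10(t + 10), we have |(10t + 1) + 99| = 10|t + 10|.
So 10|t + 10| < eps exactly when |t + 10| < eps/10.
Choosing delta = eps/10 gives |(10t + 1) + 99| = 10|t + 10| < eps whenever |t + 10| < delta.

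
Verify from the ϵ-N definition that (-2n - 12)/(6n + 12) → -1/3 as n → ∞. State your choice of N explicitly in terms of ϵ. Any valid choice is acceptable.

N = (4/3)/ϵ

Fix ϵ > 0. For n ≥ 1, |(-2n - 12)/(6n + 12) + 1/3| = |-48|/(6(6n + 12)) = 48/(6(6n + 12)).
Since 6n + 12 ≥ 6n for n ≥ 1, this is ≤ 48/(6·6n) = (4/3)/n.
So |(-2n - 12)/(6n + 12) + 1/3| < ϵ whenever n > (4/3)/ϵ.
Take N = (4/3)/ϵ. If n > N then |(-2n - 12)/(6n + 12) + 1/3| ≤ (4/3)/n < ϵ.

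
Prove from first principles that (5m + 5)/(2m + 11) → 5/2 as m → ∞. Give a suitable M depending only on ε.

Suppose ε > 0. For m ≥ 1, |(5m + 5)/(2m + 11) − (5/2)| = |-45|/(2(2m + 11)) = 45/(2(2m + 11)).
Since 2m + 11 ≥ 2m for m ≥ 1, this is ≤ 45/(2·2m) = (45/4)/m.
So |(5m + 5)/(2m + 11) − (5/2)| < ε whenever m > (45/4)/ε.
Take M = (45/4)/ε. If m > M then |(5m + 5)/(2m + 11) − (5/2)| ≤ (45/4)/m < ε.

M = (45/4)/ε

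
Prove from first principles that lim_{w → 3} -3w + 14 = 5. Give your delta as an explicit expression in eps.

Fix eps > 0. We need delta > 0 so that 0 < |w − 3| < delta implies |(-3w + 14) − 5| < eps.
Since (-3w + 14) − 5 = -3(w − 3), we have |(-3w + 14) − 5| = 3|w − 3|.
So 3|w − 3| < eps exactly when |w − 3| < eps/3.
Choosing delta = eps/3 gives |(-3w + 14) − 5| = 3|w − 3| < eps whenever |w − 3| < delta.

delta = eps/3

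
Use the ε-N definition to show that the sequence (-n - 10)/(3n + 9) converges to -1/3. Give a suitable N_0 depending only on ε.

N_0 = (7/3)/ε

Let ε > 0. For n ≥ 1, |(-n - 10)/(3n + 9) + 1/3| = |-21|/(3(3n + 9)) = 21/(3(3n + 9)).
Since 3n + 9 ≥ 3n for n ≥ 1, this is ≤ 21/(3·3n) = (7/3)/n.
So |(-n - 10)/(3n + 9) + 1/3| < ε whenever n > (7/3)/ε.
Take N_0 = (7/3)/ε. If n > N_0 then |(-n - 10)/(3n + 9) + 1/3| ≤ (7/3)/n < ε.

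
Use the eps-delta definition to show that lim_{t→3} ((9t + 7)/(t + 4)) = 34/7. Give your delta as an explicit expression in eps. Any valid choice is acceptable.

Fix eps > 0. We want delta > 0 with 0 < |t − 3| < delta ⇒ |(9t + 7)/(t + 4) − (34/7)| < eps.
Combining over a common denominator, (9t + 7)/(t + 4) − (34/7) = [(9t + 7)·7 − 34·(t + 4)] / [7·(t + 4)] = 29(t − 3) / (7(t + 4)).
So |(9t + 7)/(t + 4) − (34/7)| = 29|t − 3| / (7·|t + 4|).
Require delta ≤ 7/2, so |t + 4| ≥ |7| − |t − 3| > 7 − 7/2 = 7/2.
Hence |(9t + 7)/(t + 4) − (34/7)| < 29|t − 3|/(7·(7/2)) = (58/49)|t − 3|, which is < eps once |t − 3| < (49/58)eps.
Take delta = min(7/2, (49/58)eps). Then 0 < |t − 3| < delta forces both bounds, so |(9t + 7)/(t + 4) − (34/7)| < eps.

delta = min(7/2, (49/58)eps)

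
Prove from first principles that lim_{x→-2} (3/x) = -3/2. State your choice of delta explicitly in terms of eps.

delta = min(1, (2/3)eps)

Let eps > 0 be given. We seek delta > 0 such that 0 < |x + 2| < delta implies |3/x + 3/2| < eps.
|3/x + 3/2| = 3·|-2 − x|/(2·|x|) = 3|x + 2|/(2|x|).
Require delta ≤ 1 so that |x| > 2 − 1 = 1, hence 2|x| > 2.
Then |3/x + 3/2| < 3|x + 2|/2, which is < eps when |x + 2| < (2/3)eps.
Take delta = min(1, (2/3)eps). Then 0 < |x + 2| < delta gives both |x + 2| < 1 and |x + 2| < (2/3)eps, so |3/x + 3/2| < eps.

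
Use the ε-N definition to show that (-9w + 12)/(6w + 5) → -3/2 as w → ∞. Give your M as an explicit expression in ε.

Fix ε > 0. We seek M > 0 such that w > M implies |(-9w + 12)/(6w + 5) + 3/2| < ε.
(-9w + 12)/(6w + 5) + 3/2 = (6(-9w + 12) − (-9)(6w + 5)) / (6(6w + 5)) = 117/(6(6w + 5)).
For w > 0 we have 6w + 5 > 6w, so |(-9w + 12)/(6w + 5) + 3/2| = 117/(6(6w + 5)) < 117/(6·6w) = (13/4)/w.
Thus |(-9w + 12)/(6w + 5) + 3/2| < ε whenever w > (13/4)/ε.
Take M = (13/4)/ε. If w > M then |(-9w + 12)/(6w + 5) + 3/2| < (13/4)/w < ε.

M = (13/4)/ε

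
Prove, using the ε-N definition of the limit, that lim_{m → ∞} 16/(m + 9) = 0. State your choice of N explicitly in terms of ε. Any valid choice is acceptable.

N = 16/ε

Let ε > 0 be given. For m ≥ 1, |16/(m + 9) − 0| = 16/(m + 9) ≤ 16/m.
We need 16/m < ε, i.e. m > 16/ε.
Take N = 16/ε. If m > N then |16/(m + 9)| ≤ 16/m < ε.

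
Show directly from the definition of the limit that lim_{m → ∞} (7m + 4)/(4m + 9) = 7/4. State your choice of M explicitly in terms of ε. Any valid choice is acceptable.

Let ε > 0. For m ≥ 1, |(7m + 4)/(4m + 9) − (7/4)| = |-47|/(4(4m + 9)) = 47/(4(4m + 9)).
Since 4m + 9 ≥ 4m for m ≥ 1, this is ≤ 47/(4·4m) = (47/16)/m.
So |(7m + 4)/(4m + 9) − (7/4)| < ε whenever m > (47/16)/ε.
Take M = (47/16)/ε. If m > M then |(7m + 4)/(4m + 9) − (7/4)| ≤ (47/16)/m < ε.

M = (47/16)/ε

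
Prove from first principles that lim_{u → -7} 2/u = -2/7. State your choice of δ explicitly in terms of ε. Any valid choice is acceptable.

δ = min(7/2, (49/4)ε)

Let ε > 0. We seek δ > 0 such that 0 < |u + 7| < δ implies |2/u + 2/7| < ε.
|2/u + 2/7| = 2·|-7 − u|/(7·|u|) = 2|u + 7|/(7|u|).
Restrict δ ≤ 7/2. Then |u + 7| < 7/2 gives |u| > 7/2, so 7|u| > 49/2.
Then |2/u + 2/7| < 2|u + 7|/(49/2), which is < ε when |u + 7| < (49/4)ε.
Take δ = min(7/2, (49/4)ε). Then 0 < |u + 7| < δ gives both |u + 7| < 7/2 and |u + 7| < (49/4)ε, so |2/u + 2/7| < ε.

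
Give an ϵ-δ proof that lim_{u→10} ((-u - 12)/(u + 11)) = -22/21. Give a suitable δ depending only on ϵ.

δ = min(21/2, (441/2)ϵ)

Fix ϵ > 0. We want δ > 0 with 0 < |u − 10| < δ ⇒ |(-u - 12)/(u + 11) + 22/21| < ϵ.
Combining over a common denominator, (-u - 12)/(u + 11) + 22/21 = [(-u - 12)·21 − (-22)·(u + 11)] / [21·(u + 11)] = 1(u − 10) / (21(u + 11)).
So |(-u - 12)/(u + 11) + 22/21| = |u − 10| / (21·|u + 11|).
Restrict δ ≤ 21/2. Then |u − 10| < 21/2 gives |u + 11| = |(u − 10) + 21| ≥ 21 − 21/2 = 21/2.
Hence |(-u - 12)/(u + 11) + 22/21| < |u − 10|/(21·(21/2)) = (2/441)|u − 10|, which is < ϵ once |u − 10| < (441/2)ϵ.
Take δ = min(21/2, (441/2)ϵ). Then 0 < |u − 10| < δ forces both bounds, so |(-u - 12)/(u + 11) + 22/21| < ϵ.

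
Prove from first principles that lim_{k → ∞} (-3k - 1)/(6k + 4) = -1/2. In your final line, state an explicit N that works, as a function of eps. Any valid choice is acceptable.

N = (1/6)/eps

Suppose eps > 0. For k ≥ 1, |(-3k - 1)/(6k + 4) + 1/2| = |6|/(6(6k + 4)) = 6/(6(6k + 4)).
Since 6k + 4 ≥ 6k for k ≥ 1, this is ≤ 6/(6·6k) = (1/6)/k.
So |(-3k - 1)/(6k + 4) + 1/2| < eps whenever k > (1/6)/eps.
Take N = (1/6)/eps. If k > N then |(-3k - 1)/(6k + 4) + 1/2| ≤ (1/6)/k < eps.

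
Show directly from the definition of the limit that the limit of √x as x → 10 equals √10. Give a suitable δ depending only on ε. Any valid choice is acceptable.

δ = min(10, √10·ε)

Let ε > 0 be given. We want δ > 0 such that 0 < |x − 10| < δ implies |√x − √10| < ε.
Multiplying by the conjugate, |√x − √10| = |x − 10|/(√x + √10).
Restrict δ ≤ 10 so that |x − 10| < 10 forces x > 0, and then √x + √10 > √10.
Hence |√x − √10| < |x − 10|/√10, which is < ε once |x − 10| < √10·ε.
Take δ = min(10, √10·ε). If 0 < |x − 10| < δ then x > 0 and |√x − √10| < |x − 10|/√10 < ε.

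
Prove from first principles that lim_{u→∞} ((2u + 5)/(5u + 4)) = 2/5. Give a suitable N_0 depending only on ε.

N_0 = (17/25)/ε

Let ε > 0. We seek N_0 > 0 such that u > N_0 implies |(2u + 5)/(5u + 4) − (2/5)| < ε.
(2u + 5)/(5u + 4) − (2/5) = (5(2u + 5) − 2(5u + 4)) / (5(5u + 4)) = 17/(5(5u + 4)).
For u > 0 we have 5u + 4 > 5u, so |(2u + 5)/(5u + 4) − (2/5)| = 17/(5(5u + 4)) < 17/(5·5u) = (17/25)/u.
Thus |(2u + 5)/(5u + 4) − (2/5)| < ε whenever u > (17/25)/ε.
Take N_0 = (17/25)/ε. If u > N_0 then |(2u + 5)/(5u + 4) − (2/5)| < (17/25)/u < ε.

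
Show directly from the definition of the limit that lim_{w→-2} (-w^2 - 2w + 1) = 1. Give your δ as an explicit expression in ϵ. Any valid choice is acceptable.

δ = min(1, ϵ/3)

Let ϵ > 0. We want δ > 0 such that 0 < |w + 2| < δ implies |(-w^2 - 2w + 1) − 1| < ϵ.
(-w^2 - 2w + 1) − 1 = -w^2 - 2w = (w + 2)(-w).
So |(-w^2 - 2w + 1) − 1| = |w + 2|·|-w|.
Assume first that |w + 2| < 1, so |w| < 3. Then |-w| ≤ 3 = 3.
Hence |(-w^2 - 2w + 1) − 1| ≤ 3|w + 2| < ϵ provided |w + 2| < ϵ/3.
Choosing δ = min(1, ϵ/3) ensures both conditions, hence |(-w^2 - 2w + 1) − 1| < ϵ.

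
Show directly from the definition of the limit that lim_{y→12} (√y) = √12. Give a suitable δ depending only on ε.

Suppose ε > 0. We want δ > 0 such that 0 < |y − 12| < δ implies |√y − √12| < ε.
Multiplying by the conjugate, |√y − √12| = |y − 12|/(√y + √12).
Restrict δ ≤ 12 so that |y − 12| < 12 forces y > 0, and then √y + √12 > √12.
Hence |√y − √12| < |y − 12|/√12, which is < ε once |y − 12| < √12·ε.
Take δ = min(12, √12·ε). If 0 < |y − 12| < δ then y > 0 and |√y − √12| < |y − 12|/√12 < ε.

δ = min(12, √12·ε)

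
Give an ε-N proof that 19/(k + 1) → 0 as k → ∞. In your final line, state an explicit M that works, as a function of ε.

Let ε > 0 be given. For k ≥ 1, |19/(k + 1) − 0| = 19/(k + 1) ≤ 19/k.
We need 19/k < ε, i.e. k > 19/ε.
Take M = 19/ε. If k > M then |19/(k + 1)| ≤ 19/k < ε.

M = 19/ε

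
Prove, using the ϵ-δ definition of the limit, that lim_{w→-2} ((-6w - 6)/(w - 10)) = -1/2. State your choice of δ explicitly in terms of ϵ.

δ = min(6, (12/11)ϵ)

Suppose ϵ > 0. We want δ > 0 with 0 < |w + 2| < δ ⇒ |(-6w - 6)/(w - 10) + 1/2| < ϵ.
Combining over a common denominator, (-6w - 6)/(w - 10) + 1/2 = [(-6w - 6)·(-12) − 6·(w - 10)] / [(-12)·(w - 10)] = 66(w + 2) / ((-12)(w - 10)).
So |(-6w - 6)/(w - 10) + 1/2| = 66|w + 2| / (12·|w − 10|).
Restrict δ ≤ 6. Then |w + 2| < 6 gives |w − 10| = |(w + 2) + (-12)| ≥ 12 − 6 = 6.
Hence |(-6w - 6)/(w - 10) + 1/2| < 66|w + 2|/(12·6) = (11/12)|w + 2|, which is < ϵ once |w + 2| < (12/11)ϵ.
Take δ = min(6, (12/11)ϵ). Then 0 < |w + 2| < δ forces both bounds, so |(-6w - 6)/(w - 10) + 1/2| < ϵ.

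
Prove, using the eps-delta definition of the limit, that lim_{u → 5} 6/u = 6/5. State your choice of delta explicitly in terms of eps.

Let eps > 0 be given. We seek delta > 0 such that 0 < |u − 5| < delta implies |6/u − (6/5)| < eps.
|6/u − (6/5)| = 6·|5 − u|/(5·|u|) = 6|u − 5|/(5|u|).
Restrict delta ≤ 5/2. Then |u − 5| < 5/2 gives |u| > 5/2, so 5|u| > 25/2.
Then |6/u − (6/5)| < 6|u − 5|/(25/2), which is < eps when |u − 5| < (25/12)eps.
Take delta = min(5/2, (25/12)eps). Then 0 < |u − 5| < delta gives both |u − 5| < 5/2 and |u − 5| < (25/12)eps, so |6/u − (6/5)| < eps.

delta = min(5/2, (25/12)eps)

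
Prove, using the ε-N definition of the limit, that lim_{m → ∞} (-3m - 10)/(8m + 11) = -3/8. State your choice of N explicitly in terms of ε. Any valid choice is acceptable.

N = (47/64)/ε

Let ε > 0. For m ≥ 1, |(-3m - 10)/(8m + 11) + 3/8| = |-47|/(8(8m + 11)) = 47/(8(8m + 11)).
Since 8m + 11 ≥ 8m for m ≥ 1, this is ≤ 47/(8·8m) = (47/64)/m.
So |(-3m - 10)/(8m + 11) + 3/8| < ε whenever m > (47/64)/ε.
Take N = (47/64)/ε. If m > N then |(-3m - 10)/(8m + 11) + 3/8| ≤ (47/64)/m < ε.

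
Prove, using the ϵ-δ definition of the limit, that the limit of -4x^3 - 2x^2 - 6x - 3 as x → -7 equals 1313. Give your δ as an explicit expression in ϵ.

δ = min(1, ϵ/652)

Let ϵ > 0. We want δ > 0 such that 0 < |x + 7| < δ implies |(-4x^3 - 2x^2 - 6x - 3) − 1313| < ϵ.
(-4x^3 - 2x^2 - 6x - 3) − 1313 = -4x^3 - 2x^2 - 6x - 1316 = (x + 7)(-4x^2 + 26x - 188).
So |(-4x^3 - 2x^2 - 6x - 3) − 1313| = |x + 7|·|-4x^2 + 26x - 188|.
Assume first that |x + 7| < 1, so |x| < 8. Then |-4x^2 + 26x - 188| ≤ 4·8^2 + 26·8 + 188 = 652.
Hence |(-4x^3 - 2x^2 - 6x - 3) − 1313| ≤ 652|x + 7| < ϵ provided |x + 7| < ϵ/652.
Choosing δ = min(1, ϵ/652) ensures both conditions, hence |(-4x^3 - 2x^2 - 6x - 3) − 1313| < ϵ.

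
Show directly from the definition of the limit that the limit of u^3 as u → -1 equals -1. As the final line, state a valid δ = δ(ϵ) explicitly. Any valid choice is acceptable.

δ = min(2, ϵ/13)

Suppose ϵ > 0. We seek δ > 0 with 0 < |u + 1| < δ ⇒ |u^3 + 1| < ϵ.
Factor: u^3 + 1 = (u + 1)(u^2 - u + 1), so |u^3 + 1| = |u + 1|·|u^2 - u + 1|.
Restrict δ ≤ 2. Then |u + 1| < 2 gives |u| < 3, so by the triangle inequality |u^2 - u + 1| ≤ 3^2 + 3 + 1 = 13.
Hence |u^3 + 1| ≤ 13|u + 1|, which is < ϵ once |u + 1| < ϵ/13.
Take δ = min(2, ϵ/13). If 0 < |u + 1| < δ then both bounds hold and |u^3 + 1| ≤ 13|u + 1| < 13·(ϵ/13) = ϵ.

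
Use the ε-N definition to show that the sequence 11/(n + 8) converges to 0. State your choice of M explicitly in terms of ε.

Suppose ε > 0. For n ≥ 1, |11/(n + 8) − 0| = 11/(n + 8) ≤ 11/n.
We need 11/n < ε, i.e. n > 11/ε.
Take M = 11/ε. If n > M then |11/(n + 8)| ≤ 11/n < ε.

M = 11/ε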